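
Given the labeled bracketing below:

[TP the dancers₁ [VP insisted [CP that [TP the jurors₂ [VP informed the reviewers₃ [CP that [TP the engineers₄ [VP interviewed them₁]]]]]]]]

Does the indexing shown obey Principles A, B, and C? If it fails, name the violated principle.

The two coindexed NPs are *the dancers₁* and *them₁*.
*them₁* is a pronoun; its binding domain is the embedded TP, whose subject is the engineers₄. Within that domain it is c-commanded only by *the engineers₄*, which carries a different index — the pronoun is free locally, so Principle B holds.
*the dancers₁* is an R-expression; *them₁* does not c-command it, and no other NP shares its index, so Principle C is satisfied.
All principles are respected.

grammatical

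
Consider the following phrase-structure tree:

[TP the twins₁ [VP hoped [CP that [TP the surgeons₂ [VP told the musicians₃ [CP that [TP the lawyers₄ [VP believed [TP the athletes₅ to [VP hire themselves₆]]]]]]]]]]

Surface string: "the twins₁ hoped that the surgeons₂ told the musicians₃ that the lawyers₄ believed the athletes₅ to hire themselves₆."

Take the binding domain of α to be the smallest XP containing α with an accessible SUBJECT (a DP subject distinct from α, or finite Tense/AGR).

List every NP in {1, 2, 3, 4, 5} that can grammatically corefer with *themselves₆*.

*themselves* is an anaphor, so Principle A applies: it must be bound in its binding domain.
Binding domain of *themselves₆*: the embedded TP, whose subject is the athletes₅.
*the twins₁* c-commands the anaphor but is outside its binding domain → cannot satisfy Principle A.
*the surgeons₂* c-commands the anaphor but is outside its binding domain → cannot satisfy Principle A.
*the musicians₃* c-commands the anaphor but is outside its binding domain → cannot satisfy Principle A.
*the lawyers₄* c-commands the anaphor but is outside its binding domain → cannot satisfy Principle A.
*the athletes₅* c-commands the anaphor within its binding domain → licit binder.

{5}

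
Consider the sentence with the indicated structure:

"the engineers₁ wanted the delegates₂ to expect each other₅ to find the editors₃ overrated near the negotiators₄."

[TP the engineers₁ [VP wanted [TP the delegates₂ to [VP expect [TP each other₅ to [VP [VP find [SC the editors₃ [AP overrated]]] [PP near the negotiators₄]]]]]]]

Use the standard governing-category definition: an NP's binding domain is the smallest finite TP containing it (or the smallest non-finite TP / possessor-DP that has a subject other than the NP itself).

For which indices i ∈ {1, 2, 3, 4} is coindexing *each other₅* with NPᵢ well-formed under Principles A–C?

*each other* is an anaphor, so Principle A applies: it must be bound in its binding domain.
Binding domain of *each other₅*: the embedded TP, whose subject is the delegates₂.
*the engineers₁* c-commands the anaphor but is outside its binding domain → cannot satisfy Principle A.
*the delegates₂* c-commands the anaphor within its binding domain → licit binder.
*the editors₃* does not c-command the anaphor → cannot bind it.
*the negotiators₄* does not c-command the anaphor → cannot bind it.

{2}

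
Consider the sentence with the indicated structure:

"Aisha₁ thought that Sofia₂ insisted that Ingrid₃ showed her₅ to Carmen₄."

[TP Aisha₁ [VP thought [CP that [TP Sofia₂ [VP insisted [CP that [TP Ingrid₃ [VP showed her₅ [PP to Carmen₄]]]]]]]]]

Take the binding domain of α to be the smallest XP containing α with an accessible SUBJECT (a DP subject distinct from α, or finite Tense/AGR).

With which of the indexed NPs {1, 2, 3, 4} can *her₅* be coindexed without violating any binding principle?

*her* is a pronoun, so Principle B applies: it must be free in its binding domain.
Binding domain of *her₅*: the embedded TP, whose subject is Ingrid₃.
*Aisha₁* c-commands the pronoun but from outside its binding domain, and is not c-commanded by it → coindexation permitted.
*Sofia₂* c-commands the pronoun but from outside its binding domain, and is not c-commanded by it → coindexation permitted.
*Ingrid₃* c-commands the pronoun within its binding domain → coindexation would violate Principle B.
*Carmen₄*: the pronoun c-commands this R-expression → coindexation would violate Principle C on *Carmen₄*.

{1, 2}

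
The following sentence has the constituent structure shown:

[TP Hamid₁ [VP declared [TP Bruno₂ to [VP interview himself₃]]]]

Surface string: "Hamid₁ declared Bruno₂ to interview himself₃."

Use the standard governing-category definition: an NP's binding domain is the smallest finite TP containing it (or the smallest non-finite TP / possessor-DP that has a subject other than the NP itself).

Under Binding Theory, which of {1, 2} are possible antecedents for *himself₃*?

*himself* is an anaphor, so Principle A applies: it must be bound in its binding domain.
Binding domain of *himself₃*: the embedded TP, whose subject is Bruno₂.
*Hamid₁* c-commands the anaphor but is outside its binding domain → cannot satisfy Principle A.
*Bruno₂* c-commands the anaphor within its binding domain → licit binder.

{2}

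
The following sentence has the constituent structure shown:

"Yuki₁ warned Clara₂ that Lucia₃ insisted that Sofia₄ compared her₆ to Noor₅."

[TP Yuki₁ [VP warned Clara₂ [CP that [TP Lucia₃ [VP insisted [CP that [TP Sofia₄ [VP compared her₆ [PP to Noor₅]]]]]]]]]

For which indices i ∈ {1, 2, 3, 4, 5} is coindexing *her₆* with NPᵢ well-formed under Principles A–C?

*her* is a pronoun, so Principle B applies: it must be free in its binding domain.
Binding domain of *her₆*: the embedded TP, whose subject is Sofia₄.
*Yuki₁* c-commands the pronoun but from outside its binding domain, and is not c-commanded by it → coindexation permitted.
*Clara₂* c-commands the pronoun but from outside its binding domain, and is not c-commanded by it → coindexation permitted.
*Lucia₃* c-commands the pronoun but from outside its binding domain, and is not c-commanded by it → coindexation permitted.
*Sofia₄* c-commands the pronoun within its binding domain → coindexation would violate Principle B.
*Noor₅*: the pronoun c-commands this R-expression → coindexation would violate Principle C on *Noor₅*.

{1, 2, 3}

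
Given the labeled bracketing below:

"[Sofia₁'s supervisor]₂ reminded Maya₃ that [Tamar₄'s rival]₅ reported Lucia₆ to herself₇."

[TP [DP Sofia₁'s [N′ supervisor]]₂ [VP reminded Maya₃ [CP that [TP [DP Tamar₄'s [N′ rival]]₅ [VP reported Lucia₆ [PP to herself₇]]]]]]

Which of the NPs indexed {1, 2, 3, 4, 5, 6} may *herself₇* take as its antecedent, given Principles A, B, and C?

*herself* is an anaphor, so Principle A applies: it must be bound in its binding domain.
Binding domain of *herself₇*: the embedded TP, whose subject is [Tamar₄'s rival]₅.
*Sofia₁* does not c-command the anaphor → cannot bind it.
*[Sofia₁'s supervisor]₂* c-commands the anaphor but is outside its binding domain → cannot satisfy Principle A.
*Maya₃* c-commands the anaphor but is outside its binding domain → cannot satisfy Principle A.
*Tamar₄* does not c-command the anaphor → cannot bind it.
*[Tamar₄'s rival]₅* c-commands the anaphor within its binding domain → licit binder.
*Lucia₆* c-commands the anaphor within its binding domain → licit binder.

{5, 6}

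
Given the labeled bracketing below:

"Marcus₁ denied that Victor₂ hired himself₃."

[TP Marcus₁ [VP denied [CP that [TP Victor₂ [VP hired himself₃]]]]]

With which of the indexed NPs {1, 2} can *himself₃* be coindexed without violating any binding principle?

*himself* is an anaphor, so Principle A applies: it must be bound in its binding domain.
Binding domain of *himself₃*: the embedded TP, whose subject is Victor₂.
*Marcus₁* c-commands the anaphor but is outside its binding domain → cannot satisfy Principle A.
*Victor₂* c-commands the anaphor within its binding domain → licit binder.

{2}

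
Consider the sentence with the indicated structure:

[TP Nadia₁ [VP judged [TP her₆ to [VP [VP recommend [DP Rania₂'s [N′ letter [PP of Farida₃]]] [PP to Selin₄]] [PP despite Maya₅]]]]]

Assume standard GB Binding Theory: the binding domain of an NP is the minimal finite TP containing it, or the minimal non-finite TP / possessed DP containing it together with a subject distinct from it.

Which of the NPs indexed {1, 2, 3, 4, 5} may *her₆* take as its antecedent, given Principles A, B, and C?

none

*her* is a pronoun, so Principle B applies: it must be free in its binding domain.
Binding domain of *her₆*: the matrix TP, whose subject is Nadia₁.
*Nadia₁* c-commands the pronoun within its binding domain → coindexation would violate Principle B.
*Rania₂*: the pronoun c-commands this R-expression → coindexation would violate Principle C on *Rania₂*.
*Farida₃*: the pronoun c-commands this R-expression → coindexation would violate Principle C on *Farida₃*.
*Selin₄*: the pronoun c-commands this R-expression → coindexation would violate Principle C on *Selin₄*.
*Maya₅*: the pronoun c-commands this R-expression → coindexation would violate Principle C on *Maya₅*.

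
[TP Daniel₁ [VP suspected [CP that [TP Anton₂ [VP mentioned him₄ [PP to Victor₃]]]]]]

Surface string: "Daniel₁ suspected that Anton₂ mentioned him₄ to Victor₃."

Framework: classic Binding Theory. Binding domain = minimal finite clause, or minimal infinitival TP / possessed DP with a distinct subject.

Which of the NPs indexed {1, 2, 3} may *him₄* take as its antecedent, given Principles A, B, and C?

{1}

*him* is a pronoun, so Principle B applies: it must be free in its binding domain.
Binding domain of *him₄*: the embedded TP, whose subject is Anton₂.
*Daniel₁* c-commands the pronoun but from outside its binding domain, and is not c-commanded by it → coindexation permitted.
*Anton₂* c-commands the pronoun within its binding domain → coindexation would violate Principle B.
*Victor₃*: the pronoun c-commands this R-expression → coindexation would violate Principle C on *Victor₃*.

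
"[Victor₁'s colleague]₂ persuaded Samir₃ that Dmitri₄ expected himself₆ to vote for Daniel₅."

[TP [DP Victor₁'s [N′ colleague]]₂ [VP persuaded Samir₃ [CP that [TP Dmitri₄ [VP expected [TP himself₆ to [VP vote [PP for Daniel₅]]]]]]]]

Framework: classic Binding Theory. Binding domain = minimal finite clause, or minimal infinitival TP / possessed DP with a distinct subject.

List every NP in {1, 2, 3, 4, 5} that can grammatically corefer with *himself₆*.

{4}

*himself* is an anaphor, so Principle A applies: it must be bound in its binding domain.
Binding domain of *himself₆*: the embedded TP, whose subject is Dmitri₄.
*Victor₁* does not c-command the anaphor → cannot bind it.
*[Victor₁'s colleague]₂* c-commands the anaphor but is outside its binding domain → cannot satisfy Principle A.
*Samir₃* c-commands the anaphor but is outside its binding domain → cannot satisfy Principle A.
*Dmitri₄* c-commands the anaphor within its binding domain → licit binder.
*Daniel₅* does not c-command the anaphor → cannot bind it.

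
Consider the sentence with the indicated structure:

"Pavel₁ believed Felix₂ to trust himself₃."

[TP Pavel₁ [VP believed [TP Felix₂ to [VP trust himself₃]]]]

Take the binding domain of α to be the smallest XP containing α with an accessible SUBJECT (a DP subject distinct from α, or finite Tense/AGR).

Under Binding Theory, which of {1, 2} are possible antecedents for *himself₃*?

*himself* is an anaphor, so Principle A applies: it must be bound in its binding domain.
Binding domain of *himself₃*: the embedded TP, whose subject is Felix₂.
*Pavel₁* c-commands the anaphor but is outside its binding domain → cannot satisfy Principle A.
*Felix₂* c-commands the anaphor within its binding domain → licit binder.

{2}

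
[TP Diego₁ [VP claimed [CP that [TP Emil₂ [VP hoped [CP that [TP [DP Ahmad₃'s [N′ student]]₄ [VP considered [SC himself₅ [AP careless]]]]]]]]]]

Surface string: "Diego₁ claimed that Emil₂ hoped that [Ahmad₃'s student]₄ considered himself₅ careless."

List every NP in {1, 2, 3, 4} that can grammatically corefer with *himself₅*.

*himself* is an anaphor, so Principle A applies: it must be bound in its binding domain.
Binding domain of *himself₅*: the embedded TP, whose subject is [Ahmad₃'s student]₄.
*Diego₁* c-commands the anaphor but is outside its binding domain → cannot satisfy Principle A.
*Emil₂* c-commands the anaphor but is outside its binding domain → cannot satisfy Principle A.
*Ahmad₃* does not c-command the anaphor → cannot bind it.
*[Ahmad₃'s student]₄* c-commands the anaphor within its binding domain → licit binder.

{4}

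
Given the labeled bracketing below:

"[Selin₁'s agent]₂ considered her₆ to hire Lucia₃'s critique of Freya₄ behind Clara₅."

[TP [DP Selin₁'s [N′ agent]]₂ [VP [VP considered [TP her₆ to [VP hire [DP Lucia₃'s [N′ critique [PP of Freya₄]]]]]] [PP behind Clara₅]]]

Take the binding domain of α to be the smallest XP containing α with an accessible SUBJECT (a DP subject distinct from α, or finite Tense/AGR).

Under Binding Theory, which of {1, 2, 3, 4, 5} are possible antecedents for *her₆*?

{1, 5}

*her* is a pronoun, so Principle B applies: it must be free in its binding domain.
Binding domain of *her₆*: the matrix TP, whose subject is [Selin₁'s agent]₂.
*Selin₁* and the pronoun do not c-command one another → neither Principle B nor Principle C is at stake; coindexation permitted.
*[Selin₁'s agent]₂* c-commands the pronoun within its binding domain → coindexation would violate Principle B.
*Lucia₃*: the pronoun c-commands this R-expression → coindexation would violate Principle C on *Lucia₃*.
*Freya₄*: the pronoun c-commands this R-expression → coindexation would violate Principle C on *Freya₄*.
*Clara₅* and the pronoun do not c-command one another → neither Principle B nor Principle C is at stake; coindexation permitted.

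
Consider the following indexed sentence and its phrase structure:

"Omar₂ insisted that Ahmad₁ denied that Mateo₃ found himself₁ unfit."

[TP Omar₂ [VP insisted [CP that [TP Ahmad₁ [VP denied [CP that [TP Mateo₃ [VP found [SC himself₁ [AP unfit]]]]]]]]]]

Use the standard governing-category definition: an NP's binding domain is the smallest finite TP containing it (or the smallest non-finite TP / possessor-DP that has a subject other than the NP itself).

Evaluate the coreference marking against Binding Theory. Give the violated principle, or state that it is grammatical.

Principle A

The two coindexed NPs are *Ahmad₁* and *himself₁*.
*himself₁* is an anaphor. Principle A requires it to be bound within its binding domain — the embedded TP, whose subject is Mateo₃.
Within that domain it is c-commanded by *Mateo₃*, which does not share its index.
*Ahmad₁* does c-command the anaphor, but from outside its binding domain.
The anaphor is unbound in its domain → Principle A violation.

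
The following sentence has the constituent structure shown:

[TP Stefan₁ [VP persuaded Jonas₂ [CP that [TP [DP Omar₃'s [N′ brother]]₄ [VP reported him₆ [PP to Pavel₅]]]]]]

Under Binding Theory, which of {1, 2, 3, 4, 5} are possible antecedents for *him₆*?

*him* is a pronoun, so Principle B applies: it must be free in its binding domain.
Binding domain of *him₆*: the embedded TP, whose subject is [Omar₃'s brother]₄.
*Stefan₁* c-commands the pronoun but from outside its binding domain, and is not c-commanded by it → coindexation permitted.
*Jonas₂* c-commands the pronoun but from outside its binding domain, and is not c-commanded by it → coindexation permitted.
*Omar₃* and the pronoun do not c-command one another → neither Principle B nor Principle C is at stake; coindexation permitted.
*[Omar₃'s brother]₄* c-commands the pronoun within its binding domain → coindexation would violate Principle B.
*Pavel₅*: the pronoun c-commands this R-expression → coindexation would violate Principle C on *Pavel₅*.

{1, 2, 3}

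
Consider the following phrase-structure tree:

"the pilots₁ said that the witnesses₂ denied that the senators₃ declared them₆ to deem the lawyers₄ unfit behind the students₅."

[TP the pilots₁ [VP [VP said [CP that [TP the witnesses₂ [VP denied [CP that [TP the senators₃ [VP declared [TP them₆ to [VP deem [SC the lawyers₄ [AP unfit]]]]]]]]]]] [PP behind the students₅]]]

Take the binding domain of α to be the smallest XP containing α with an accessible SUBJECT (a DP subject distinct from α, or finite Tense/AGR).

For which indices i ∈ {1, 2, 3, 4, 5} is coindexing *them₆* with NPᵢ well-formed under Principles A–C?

*them* is a pronoun, so Principle B applies: it must be free in its binding domain.
Binding domain of *them₆*: the embedded TP, whose subject is the senators₃.
*the pilots₁* c-commands the pronoun but from outside its binding domain, and is not c-commanded by it → coindexation permitted.
*the witnesses₂* c-commands the pronoun but from outside its binding domain, and is not c-commanded by it → coindexation permitted.
*the senators₃* c-commands the pronoun within its binding domain → coindexation would violate Principle B.
*the lawyers₄*: the pronoun c-commands this R-expression → coindexation would violate Principle C on *the lawyers₄*.
*the students₅* and the pronoun do not c-command one another → neither Principle B nor Principle C is at stake; coindexation permitted.

{1, 2, 5}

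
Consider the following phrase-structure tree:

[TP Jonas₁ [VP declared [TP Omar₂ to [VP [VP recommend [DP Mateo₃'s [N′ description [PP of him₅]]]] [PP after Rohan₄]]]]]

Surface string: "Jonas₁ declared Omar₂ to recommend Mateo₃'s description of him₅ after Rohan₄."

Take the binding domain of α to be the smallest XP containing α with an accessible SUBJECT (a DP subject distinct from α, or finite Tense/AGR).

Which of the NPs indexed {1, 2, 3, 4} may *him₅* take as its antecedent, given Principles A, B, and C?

{1, 2, 4}

*him* is a pronoun, so Principle B applies: it must be free in its binding domain.
Binding domain of *him₅*: the possessed DP, whose subject is Mateo₃.
*Jonas₁* c-commands the pronoun but from outside its binding domain, and is not c-commanded by it → coindexation permitted.
*Omar₂* c-commands the pronoun but from outside its binding domain, and is not c-commanded by it → coindexation permitted.
*Mateo₃* c-commands the pronoun within its binding domain → coindexation would violate Principle B.
*Rohan₄* and the pronoun do not c-command one another → neither Principle B nor Principle C is at stake; coindexation permitted.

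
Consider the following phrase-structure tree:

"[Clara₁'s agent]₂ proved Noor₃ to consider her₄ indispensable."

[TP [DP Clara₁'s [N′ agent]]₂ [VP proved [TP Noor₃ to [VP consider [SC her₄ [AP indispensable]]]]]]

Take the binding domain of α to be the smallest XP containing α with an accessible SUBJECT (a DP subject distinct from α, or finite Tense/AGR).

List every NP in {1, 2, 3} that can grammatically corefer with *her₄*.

*her* is a pronoun, so Principle B applies: it must be free in its binding domain.
Binding domain of *her₄*: the embedded TP, whose subject is Noor₃.
*Clara₁* and the pronoun do not c-command one another → neither Principle B nor Principle C is at stake; coindexation permitted.
*[Clara₁'s agent]₂* c-commands the pronoun but from outside its binding domain, and is not c-commanded by it → coindexation permitted.
*Noor₃* c-commands the pronoun within its binding domain → coindexation would violate Principle B.

{1, 2}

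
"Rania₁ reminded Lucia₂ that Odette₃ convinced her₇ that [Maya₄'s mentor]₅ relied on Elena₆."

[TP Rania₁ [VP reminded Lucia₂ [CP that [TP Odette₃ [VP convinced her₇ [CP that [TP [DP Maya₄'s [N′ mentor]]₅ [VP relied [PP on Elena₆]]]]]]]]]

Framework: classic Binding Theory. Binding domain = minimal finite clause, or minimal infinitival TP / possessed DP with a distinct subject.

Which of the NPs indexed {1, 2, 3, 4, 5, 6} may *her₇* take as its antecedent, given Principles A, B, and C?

*her* is a pronoun, so Principle B applies: it must be free in its binding domain.
Binding domain of *her₇*: the embedded TP, whose subject is Odette₃.
*Rania₁* c-commands the pronoun but from outside its binding domain, and is not c-commanded by it → coindexation permitted.
*Lucia₂* c-commands the pronoun but from outside its binding domain, and is not c-commanded by it → coindexation permitted.
*Odette₃* c-commands the pronoun within its binding domain → coindexation would violate Principle B.
*Maya₄*: the pronoun c-commands this R-expression → coindexation would violate Principle C on *Maya₄*.
*[Maya₄'s mentor]₅*: the pronoun c-commands this R-expression → coindexation would violate Principle C on *[Maya₄'s mentor]₅*.
*Elena₆*: the pronoun c-commands this R-expression → coindexation would violate Principle C on *Elena₆*.

{1, 2}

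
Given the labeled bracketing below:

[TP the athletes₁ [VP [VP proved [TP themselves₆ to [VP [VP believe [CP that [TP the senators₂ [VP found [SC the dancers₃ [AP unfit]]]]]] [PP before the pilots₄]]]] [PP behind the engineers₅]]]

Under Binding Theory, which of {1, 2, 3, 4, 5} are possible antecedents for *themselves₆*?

{1}

*themselves* is an anaphor, so Principle A applies: it must be bound in its binding domain.
Binding domain of *themselves₆*: the matrix TP, whose subject is the athletes₁.
*the athletes₁* c-commands the anaphor within its binding domain → licit binder.
*the senators₂* does not c-command the anaphor → cannot bind it.
*the dancers₃* does not c-command the anaphor → cannot bind it.
*the pilots₄* does not c-command the anaphor → cannot bind it.
*the engineers₅* does not c-command the anaphor → cannot bind it.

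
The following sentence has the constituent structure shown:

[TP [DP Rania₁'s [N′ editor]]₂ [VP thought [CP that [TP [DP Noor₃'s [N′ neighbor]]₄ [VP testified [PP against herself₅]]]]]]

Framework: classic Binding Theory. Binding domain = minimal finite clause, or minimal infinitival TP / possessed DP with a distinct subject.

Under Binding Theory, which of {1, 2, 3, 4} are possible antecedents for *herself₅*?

{4}

*herself* is an anaphor, so Principle A applies: it must be bound in its binding domain.
Binding domain of *herself₅*: the embedded TP, whose subject is [Noor₃'s neighbor]₄.
*Rania₁* does not c-command the anaphor → cannot bind it.
*[Rania₁'s editor]₂* c-commands the anaphor but is outside its binding domain → cannot satisfy Principle A.
*Noor₃* does not c-command the anaphor → cannot bind it.
*[Noor₃'s neighbor]₄* c-commands the anaphor within its binding domain → licit binder.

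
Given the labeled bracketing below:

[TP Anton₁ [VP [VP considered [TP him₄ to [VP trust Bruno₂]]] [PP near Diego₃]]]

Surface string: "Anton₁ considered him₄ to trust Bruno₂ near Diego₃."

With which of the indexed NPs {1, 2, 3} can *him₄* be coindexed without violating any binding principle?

*him* is a pronoun, so Principle B applies: it must be free in its binding domain.
Binding domain of *him₄*: the matrix TP, whose subject is Anton₁.
*Anton₁* c-commands the pronoun within its binding domain → coindexation would violate Principle B.
*Bruno₂*: the pronoun c-commands this R-expression → coindexation would violate Principle C on *Bruno₂*.
*Diego₃* and the pronoun do not c-command one another → neither Principle B nor Principle C is at stake; coindexation permitted.

{3}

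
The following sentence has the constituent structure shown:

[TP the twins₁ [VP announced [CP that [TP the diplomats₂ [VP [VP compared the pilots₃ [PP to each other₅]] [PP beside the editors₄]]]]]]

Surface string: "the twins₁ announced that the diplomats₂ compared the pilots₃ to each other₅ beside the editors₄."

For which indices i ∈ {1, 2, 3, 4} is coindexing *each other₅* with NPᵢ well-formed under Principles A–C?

{2, 3}

*each other* is an anaphor, so Principle A applies: it must be bound in its binding domain.
Binding domain of *each other₅*: the embedded TP, whose subject is the diplomats₂.
*the twins₁* c-commands the anaphor but is outside its binding domain → cannot satisfy Principle A.
*the diplomats₂* c-commands the anaphor within its binding domain → licit binder.
*the pilots₃* c-commands the anaphor within its binding domain → licit binder.
*the editors₄* does not c-command the anaphor → cannot bind it.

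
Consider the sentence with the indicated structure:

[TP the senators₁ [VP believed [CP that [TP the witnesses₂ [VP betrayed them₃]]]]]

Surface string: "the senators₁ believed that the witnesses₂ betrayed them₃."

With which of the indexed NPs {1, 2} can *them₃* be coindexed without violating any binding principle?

*them* is a pronoun, so Principle B applies: it must be free in its binding domain.
Binding domain of *them₃*: the embedded TP, whose subject is the witnesses₂.
*the senators₁* c-commands the pronoun but from outside its binding domain, and is not c-commanded by it → coindexation permitted.
*the witnesses₂* c-commands the pronoun within its binding domain → coindexation would violate Principle B.

{1}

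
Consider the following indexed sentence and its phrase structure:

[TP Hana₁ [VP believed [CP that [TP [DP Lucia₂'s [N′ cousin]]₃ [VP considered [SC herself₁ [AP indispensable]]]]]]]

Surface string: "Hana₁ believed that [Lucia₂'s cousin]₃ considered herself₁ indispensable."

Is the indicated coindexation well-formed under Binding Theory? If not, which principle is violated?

The two coindexed NPs are *Hana₁* and *herself₁*.
*herself₁* is an anaphor. Principle A requires it to be bound within its binding domain — the embedded TP, whose subject is [Lucia₂'s cousin]₃.
Within that domain it is c-commanded by *[Lucia₂'s cousin]₃*, which does not share its index.
*Hana₁* does c-command the anaphor, but from outside its binding domain.
The anaphor is unbound in its domain → Principle A violation.

Principle A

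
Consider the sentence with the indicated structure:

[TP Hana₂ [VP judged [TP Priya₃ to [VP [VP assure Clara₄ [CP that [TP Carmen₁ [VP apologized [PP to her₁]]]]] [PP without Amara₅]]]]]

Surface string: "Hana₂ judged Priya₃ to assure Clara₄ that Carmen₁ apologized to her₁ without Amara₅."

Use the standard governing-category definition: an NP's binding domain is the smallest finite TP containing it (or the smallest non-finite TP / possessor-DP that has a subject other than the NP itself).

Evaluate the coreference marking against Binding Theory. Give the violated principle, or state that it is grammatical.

The two coindexed NPs are *Carmen₁* and *her₁*.
*her₁* is a pronoun. Its binding domain is the embedded TP, whose subject is Carmen₁.
*Carmen₁* c-commands it within that domain and carries the same index.
The pronoun is locally bound → Principle B violation.

Principle B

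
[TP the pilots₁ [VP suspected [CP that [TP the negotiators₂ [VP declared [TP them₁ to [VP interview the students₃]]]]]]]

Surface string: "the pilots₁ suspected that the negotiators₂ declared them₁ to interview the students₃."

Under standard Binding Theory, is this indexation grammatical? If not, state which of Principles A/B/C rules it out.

grammatical

The two coindexed NPs are *the pilots₁* and *them₁*.
*them₁* is a pronoun; its binding domain is the embedded TP, whose subject is the negotiators₂. Within that domain it is c-commanded only by *the negotiators₂*, which carries a different index — the pronoun is free locally, so Principle B holds.
*the pilots₁* is an R-expression; *them₁* does not c-command it, and no other NP shares its index, so Principle C is satisfied.
All principles are respected.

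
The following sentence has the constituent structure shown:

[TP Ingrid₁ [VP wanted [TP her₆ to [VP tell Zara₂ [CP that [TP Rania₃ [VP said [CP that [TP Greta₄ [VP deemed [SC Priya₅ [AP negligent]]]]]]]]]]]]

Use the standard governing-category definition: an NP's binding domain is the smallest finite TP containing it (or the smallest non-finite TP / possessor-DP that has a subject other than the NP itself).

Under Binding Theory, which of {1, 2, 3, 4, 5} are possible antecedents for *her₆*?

none

*her* is a pronoun, so Principle B applies: it must be free in its binding domain.
Binding domain of *her₆*: the matrix TP, whose subject is Ingrid₁.
*Ingrid₁* c-commands the pronoun within its binding domain → coindexation would violate Principle B.
*Zara₂*: the pronoun c-commands this R-expression → coindexation would violate Principle C on *Zara₂*.
*Rania₃*: the pronoun c-commands this R-expression → coindexation would violate Principle C on *Rania₃*.
*Greta₄*: the pronoun c-commands this R-expression → coindexation would violate Principle C on *Greta₄*.
*Priya₅*: the pronoun c-commands this R-expression → coindexation would violate Principle C on *Priya₅*.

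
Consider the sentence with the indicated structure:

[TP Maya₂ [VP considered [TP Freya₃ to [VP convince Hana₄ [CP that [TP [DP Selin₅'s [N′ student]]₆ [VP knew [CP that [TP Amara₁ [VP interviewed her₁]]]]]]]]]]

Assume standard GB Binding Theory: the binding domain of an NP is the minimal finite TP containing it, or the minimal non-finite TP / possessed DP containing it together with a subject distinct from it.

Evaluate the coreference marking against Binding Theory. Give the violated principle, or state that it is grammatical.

Principle B

The two coindexed NPs are *Amara₁* and *her₁*.
*her₁* is a pronoun. Its binding domain is the embedded TP, whose subject is Amara₁.
*Amara₁* c-commands it within that domain and carries the same index.
The pronoun is locally bound → Principle B violation.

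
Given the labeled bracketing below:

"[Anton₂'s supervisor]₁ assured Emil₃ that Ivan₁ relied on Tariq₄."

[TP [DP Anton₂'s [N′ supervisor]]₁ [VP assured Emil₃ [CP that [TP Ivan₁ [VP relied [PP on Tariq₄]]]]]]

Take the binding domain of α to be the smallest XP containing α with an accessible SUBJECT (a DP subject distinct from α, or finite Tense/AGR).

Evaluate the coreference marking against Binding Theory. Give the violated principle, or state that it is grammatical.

Principle C

The two coindexed NPs are *[Anton₂'s supervisor]₁* and *Ivan₁*.
*Ivan₁* is an R-expression. Principle C requires it to be free everywhere.
*[Anton₂'s supervisor]₁* c-commands it and carries the same index.
The R-expression is bound → Principle C violation.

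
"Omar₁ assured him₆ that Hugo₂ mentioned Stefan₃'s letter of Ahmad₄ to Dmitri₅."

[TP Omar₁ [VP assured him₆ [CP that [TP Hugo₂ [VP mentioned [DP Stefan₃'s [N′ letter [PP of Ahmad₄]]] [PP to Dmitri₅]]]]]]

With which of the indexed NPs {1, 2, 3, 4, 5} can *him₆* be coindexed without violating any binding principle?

none

*him* is a pronoun, so Principle B applies: it must be free in its binding domain.
Binding domain of *him₆*: the matrix TP, whose subject is Omar₁.
*Omar₁* c-commands the pronoun within its binding domain → coindexation would violate Principle B.
*Hugo₂*: the pronoun c-commands this R-expression → coindexation would violate Principle C on *Hugo₂*.
*Stefan₃*: the pronoun c-commands this R-expression → coindexation would violate Principle C on *Stefan₃*.
*Ahmad₄*: the pronoun c-commands this R-expression → coindexation would violate Principle C on *Ahmad₄*.
*Dmitri₅*: the pronoun c-commands this R-expression → coindexation would violate Principle C on *Dmitri₅*.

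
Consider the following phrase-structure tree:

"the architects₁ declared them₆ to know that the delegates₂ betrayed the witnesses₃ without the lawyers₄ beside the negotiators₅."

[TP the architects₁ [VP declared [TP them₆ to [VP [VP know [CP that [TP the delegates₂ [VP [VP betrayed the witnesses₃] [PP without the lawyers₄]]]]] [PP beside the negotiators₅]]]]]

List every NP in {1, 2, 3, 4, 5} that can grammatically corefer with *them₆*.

none

*them* is a pronoun, so Principle B applies: it must be free in its binding domain.
Binding domain of *them₆*: the matrix TP, whose subject is the architects₁.
*the architects₁* c-commands the pronoun within its binding domain → coindexation would violate Principle B.
*the delegates₂*: the pronoun c-commands this R-expression → coindexation would violate Principle C on *the delegates₂*.
*the witnesses₃*: the pronoun c-commands this R-expression → coindexation would violate Principle C on *the witnesses₃*.
*the lawyers₄*: the pronoun c-commands this R-expression → coindexation would violate Principle C on *the lawyers₄*.
*the negotiators₅*: the pronoun c-commands this R-expression → coindexation would violate Principle C on *the negotiators₅*.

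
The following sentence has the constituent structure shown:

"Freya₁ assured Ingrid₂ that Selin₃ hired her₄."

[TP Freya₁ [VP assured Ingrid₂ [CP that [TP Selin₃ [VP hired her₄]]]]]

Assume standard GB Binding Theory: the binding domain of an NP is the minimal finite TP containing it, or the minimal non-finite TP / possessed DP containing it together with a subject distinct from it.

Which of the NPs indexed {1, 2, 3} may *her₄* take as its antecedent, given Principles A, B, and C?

{1, 2}

*her* is a pronoun, so Principle B applies: it must be free in its binding domain.
Binding domain of *her₄*: the embedded TP, whose subject is Selin₃.
*Freya₁* c-commands the pronoun but from outside its binding domain, and is not c-commanded by it → coindexation permitted.
*Ingrid₂* c-commands the pronoun but from outside its binding domain, and is not c-commanded by it → coindexation permitted.
*Selin₃* c-commands the pronoun within its binding domain → coindexation would violate Principle B.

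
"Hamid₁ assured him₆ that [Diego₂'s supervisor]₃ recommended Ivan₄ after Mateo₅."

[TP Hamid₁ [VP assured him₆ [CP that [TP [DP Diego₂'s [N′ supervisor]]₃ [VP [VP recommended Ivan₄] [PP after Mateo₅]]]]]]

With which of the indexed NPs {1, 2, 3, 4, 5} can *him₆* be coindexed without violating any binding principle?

none

*him* is a pronoun, so Principle B applies: it must be free in its binding domain.
Binding domain of *him₆*: the matrix TP, whose subject is Hamid₁.
*Hamid₁* c-commands the pronoun within its binding domain → coindexation would violate Principle B.
*Diego₂*: the pronoun c-commands this R-expression → coindexation would violate Principle C on *Diego₂*.
*[Diego₂'s supervisor]₃*: the pronoun c-commands this R-expression → coindexation would violate Principle C on *[Diego₂'s supervisor]₃*.
*Ivan₄*: the pronoun c-commands this R-expression → coindexation would violate Principle C on *Ivan₄*.
*Mateo₅*: the pronoun c-commands this R-expression → coindexation would violate Principle C on *Mateo₅*.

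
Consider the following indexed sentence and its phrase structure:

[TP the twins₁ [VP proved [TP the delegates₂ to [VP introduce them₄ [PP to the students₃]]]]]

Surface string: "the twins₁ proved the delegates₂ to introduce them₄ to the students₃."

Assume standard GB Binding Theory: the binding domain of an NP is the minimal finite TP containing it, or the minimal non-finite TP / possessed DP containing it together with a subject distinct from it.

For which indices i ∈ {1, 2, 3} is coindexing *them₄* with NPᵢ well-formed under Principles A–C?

{1}

*them* is a pronoun, so Principle B applies: it must be free in its binding domain.
Binding domain of *them₄*: the embedded TP, whose subject is the delegates₂.
*the twins₁* c-commands the pronoun but from outside its binding domain, and is not c-commanded by it → coindexation permitted.
*the delegates₂* c-commands the pronoun within its binding domain → coindexation would violate Principle B.
*the students₃*: the pronoun c-commands this R-expression → coindexation would violate Principle C on *the students₃*.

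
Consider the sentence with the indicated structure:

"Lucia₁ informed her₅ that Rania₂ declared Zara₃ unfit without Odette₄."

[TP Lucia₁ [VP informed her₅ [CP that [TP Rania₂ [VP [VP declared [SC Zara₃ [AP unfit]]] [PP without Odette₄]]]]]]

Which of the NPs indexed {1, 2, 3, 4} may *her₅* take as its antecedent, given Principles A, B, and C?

none

*her* is a pronoun, so Principle B applies: it must be free in its binding domain.
Binding domain of *her₅*: the matrix TP, whose subject is Lucia₁.
*Lucia₁* c-commands the pronoun within its binding domain → coindexation would violate Principle B.
*Rania₂*: the pronoun c-commands this R-expression → coindexation would violate Principle C on *Rania₂*.
*Zara₃*: the pronoun c-commands this R-expression → coindexation would violate Principle C on *Zara₃*.
*Odette₄*: the pronoun c-commands this R-expression → coindexation would violate Principle C on *Odette₄*.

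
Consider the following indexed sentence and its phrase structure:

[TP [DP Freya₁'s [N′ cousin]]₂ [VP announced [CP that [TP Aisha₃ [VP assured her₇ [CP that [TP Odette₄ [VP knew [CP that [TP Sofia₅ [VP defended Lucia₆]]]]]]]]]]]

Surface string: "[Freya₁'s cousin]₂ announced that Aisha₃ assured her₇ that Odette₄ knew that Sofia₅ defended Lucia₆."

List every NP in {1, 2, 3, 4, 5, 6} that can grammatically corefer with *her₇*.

{1, 2}

*her* is a pronoun, so Principle B applies: it must be free in its binding domain.
Binding domain of *her₇*: the embedded TP, whose subject is Aisha₃.
*Freya₁* and the pronoun do not c-command one another → neither Principle B nor Principle C is at stake; coindexation permitted.
*[Freya₁'s cousin]₂* c-commands the pronoun but from outside its binding domain, and is not c-commanded by it → coindexation permitted.
*Aisha₃* c-commands the pronoun within its binding domain → coindexation would violate Principle B.
*Odette₄*: the pronoun c-commands this R-expression → coindexation would violate Principle C on *Odette₄*.
*Sofia₅*: the pronoun c-commands this R-expression → coindexation would violate Principle C on *Sofia₅*.
*Lucia₆*: the pronoun c-commands this R-expression → coindexation would violate Principle C on *Lucia₆*.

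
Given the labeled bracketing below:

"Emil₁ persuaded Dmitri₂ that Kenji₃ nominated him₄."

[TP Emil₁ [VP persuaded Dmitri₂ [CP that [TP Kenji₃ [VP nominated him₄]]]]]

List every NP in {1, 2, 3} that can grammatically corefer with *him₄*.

*him* is a pronoun, so Principle B applies: it must be free in its binding domain.
Binding domain of *him₄*: the embedded TP, whose subject is Kenji₃.
*Emil₁* c-commands the pronoun but from outside its binding domain, and is not c-commanded by it → coindexation permitted.
*Dmitri₂* c-commands the pronoun but from outside its binding domain, and is not c-commanded by it → coindexation permitted.
*Kenji₃* c-commands the pronoun within its binding domain → coindexation would violate Principle B.

{1, 2}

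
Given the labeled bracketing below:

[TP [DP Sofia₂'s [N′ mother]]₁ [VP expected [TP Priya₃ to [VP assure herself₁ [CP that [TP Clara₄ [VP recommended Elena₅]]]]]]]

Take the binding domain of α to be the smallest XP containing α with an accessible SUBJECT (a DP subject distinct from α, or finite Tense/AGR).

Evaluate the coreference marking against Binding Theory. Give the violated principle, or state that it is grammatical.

The two coindexed NPs are *[Sofia₂'s mother]₁* and *herself₁*.
*herself₁* is an anaphor. Principle A requires it to be bound within its binding domain — the embedded TP, whose subject is Priya₃.
Within that domain it is c-commanded by *Priya₃*, which does not share its index.
*[Sofia₂'s mother]₁* does c-command the anaphor, but from outside its binding domain.
The anaphor is unbound in its domain → Principle A violation.

Principle A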